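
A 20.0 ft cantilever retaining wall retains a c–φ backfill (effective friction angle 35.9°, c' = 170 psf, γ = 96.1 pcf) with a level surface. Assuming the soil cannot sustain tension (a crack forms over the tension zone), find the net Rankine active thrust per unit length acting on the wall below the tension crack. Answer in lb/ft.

2140 lb/ft

K_a = 0.2607; √K_a = 0.5106.
Tension-crack depth z_c = 2c/(γ√K_a) = 2×170/(96.1×0.5106) = 6.929 ft.
σ_a at base = K_a γ H − 2c√K_a = 0.2607×96.1×20.0 − 2×170×0.5106 = 327.5 psf.
P_a = ½ × 327.5 × (H − z_c) = 0.5×327.5×13.07 = 2141 lb/ft.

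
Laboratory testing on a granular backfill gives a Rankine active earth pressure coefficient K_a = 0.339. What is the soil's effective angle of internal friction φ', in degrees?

29.6°

K_a = tan²(45° − φ/2) ⇒ 45° − φ/2 = arctan(√0.339) = 30.21°.
φ = 2(45° − 30.21°) = 29.58°.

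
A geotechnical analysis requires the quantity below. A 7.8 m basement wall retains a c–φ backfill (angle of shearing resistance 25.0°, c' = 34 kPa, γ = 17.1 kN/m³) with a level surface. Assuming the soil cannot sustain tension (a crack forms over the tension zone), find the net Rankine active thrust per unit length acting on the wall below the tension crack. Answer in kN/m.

K_a = 0.4059; √K_a = 0.6371.
Tension-crack depth z_c = 2c/(γ√K_a) = 2×34/(17.1×0.6371) = 6.242 m.
σ_a at base = K_a γ H − 2c√K_a = 0.4059×17.1×7.8 − 2×34×0.6371 = 10.81 kPa.
P_a = ½ × 10.81 × (H − z_c) = 0.5×10.81×1.558 = 8.423 kN/m.

8.42 kN/m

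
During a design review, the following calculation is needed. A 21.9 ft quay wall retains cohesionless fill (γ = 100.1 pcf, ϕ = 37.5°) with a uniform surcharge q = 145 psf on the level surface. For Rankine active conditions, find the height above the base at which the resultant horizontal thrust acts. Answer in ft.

K_a = 0.2432.
Triangular part P₁ = ½K_aγH² = 5838 at H/3 = 7.300 ft; rectangular part P₂ = K_a q H = 772.3 at H/2 = 10.95 ft.
ȳ = (P₁·7.300 + P₂·10.95)/(P₁+P₂) = 7.726 ft.

7.73 ft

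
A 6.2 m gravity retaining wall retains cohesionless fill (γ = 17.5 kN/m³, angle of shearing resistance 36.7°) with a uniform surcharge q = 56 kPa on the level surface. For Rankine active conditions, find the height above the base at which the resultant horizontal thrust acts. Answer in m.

K_a = 0.2519.
Triangular part P₁ = ½K_aγH² = 84.71 at H/3 = 2.067 m; rectangular part P₂ = K_a q H = 87.45 at H/2 = 3.100 m.
ȳ = (P₁·2.067 + P₂·3.100)/(P₁+P₂) = 2.592 m.

2.59 m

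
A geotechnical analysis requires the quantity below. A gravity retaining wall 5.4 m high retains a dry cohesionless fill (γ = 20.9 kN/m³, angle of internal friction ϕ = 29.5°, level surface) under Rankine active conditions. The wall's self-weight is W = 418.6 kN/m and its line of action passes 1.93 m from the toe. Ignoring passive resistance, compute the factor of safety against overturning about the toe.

4.33

K_a = tan²(45° − 29.5°/2) = 0.3401.
P_a = ½K_aγH² = 0.5×0.3401×20.9×5.4² = 103.6 kN/m, acting at H/3 = 1.800 m above the base.
Overturning moment M_o = P_a × H/3 = 103.6 × 1.800 = 186.5.
Resisting moment M_r = W × 1.93 = 418.6 × 1.93 = 807.9.
FS_overturning = M_r/M_o = 807.9/186.5 = 4.331.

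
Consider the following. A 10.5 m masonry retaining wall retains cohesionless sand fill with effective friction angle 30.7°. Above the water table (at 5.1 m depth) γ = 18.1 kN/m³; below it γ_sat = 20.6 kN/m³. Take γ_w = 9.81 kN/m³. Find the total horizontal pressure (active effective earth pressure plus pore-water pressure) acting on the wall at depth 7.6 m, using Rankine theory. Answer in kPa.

K_a = (1 − sin φ)/(1 + sin φ) = 0.3240.
γ' = 20.6 − 9.81 = 10.79 kN/m³.
Effective vertical stress at 7.6 m: σ'_v = 18.1×5.1 + 10.79×2.50 = 119.3 kPa.
σ'_h = K_a σ'_v = 0.3240 × 119.3 = 38.65 kPa; u = γ_w × 2.50 = 24.53 kPa.
Total σ_h = 38.65 + 24.53 = 63.18 kPa.

63.2 kPa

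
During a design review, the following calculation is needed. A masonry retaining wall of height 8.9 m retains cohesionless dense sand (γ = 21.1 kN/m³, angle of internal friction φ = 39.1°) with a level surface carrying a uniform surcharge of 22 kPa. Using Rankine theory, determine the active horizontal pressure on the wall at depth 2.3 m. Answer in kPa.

16.0 kPa

K_a = (1 − sin φ)/(1 + sin φ) = 0.2265.
σ_v = γz + q = 21.1 × 2.3 + 22 = 70.53 kPa.
σ_h = K_a σ_v = 0.2265 × 70.53 = 15.97 kPa.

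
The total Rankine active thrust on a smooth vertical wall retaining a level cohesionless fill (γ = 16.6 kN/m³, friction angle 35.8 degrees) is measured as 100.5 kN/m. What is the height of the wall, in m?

6.80 m

K_a = 0.2619. P_a = ½ K_a γ H² ⇒ H = √(2P_a/(K_a γ)).
H = √(2×100.5/(0.2619×16.6)) = 6.800 m.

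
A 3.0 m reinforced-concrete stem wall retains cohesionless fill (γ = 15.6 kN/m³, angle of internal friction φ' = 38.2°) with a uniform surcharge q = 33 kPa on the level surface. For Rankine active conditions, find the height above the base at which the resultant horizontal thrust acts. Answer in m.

K_a = 0.2358.
Triangular part P₁ = ½K_aγH² = 16.55 at H/3 = 1.000 m; rectangular part P₂ = K_a q H = 23.34 at H/2 = 1.500 m.
ȳ = (P₁·1.000 + P₂·1.500)/(P₁+P₂) = 1.293 m.

1.29 m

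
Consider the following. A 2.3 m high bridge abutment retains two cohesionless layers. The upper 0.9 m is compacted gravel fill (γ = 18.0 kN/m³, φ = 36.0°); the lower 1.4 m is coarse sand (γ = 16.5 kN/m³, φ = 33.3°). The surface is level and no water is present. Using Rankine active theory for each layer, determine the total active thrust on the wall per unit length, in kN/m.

K_a1 = tan²(45°−36.0°/2) = 0.2596; K_a2 = tan²(45°−33.3°/2) = 0.2911.
Layer 1: σ at base = K_a1 γ₁ h₁ = 4.206 kPa; P₁ = ½×4.206×0.9 = 1.893.
Layer 2: σ_v at top = γ₁h₁ = 16.20; σ_h top = K_a2×16.20 = 4.716; σ_h base = K_a2×(16.20+16.5×1.4) = 11.44.
P₂ = ½(4.716+11.44)×1.4 = 11.31. Total P_a = 1.893+11.31 = 13.20 kN/m.

13.2 kN/m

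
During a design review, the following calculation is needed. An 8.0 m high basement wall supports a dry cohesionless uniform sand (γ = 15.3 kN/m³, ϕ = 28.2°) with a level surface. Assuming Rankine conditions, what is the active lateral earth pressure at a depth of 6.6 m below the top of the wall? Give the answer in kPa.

K_a = (1 − sin φ)/(1 + sin φ) = 0.3582.
σ_h = K_a γ z = 0.3582 × 15.3 × 6.6 = 36.17 kPa.

36.2 kPa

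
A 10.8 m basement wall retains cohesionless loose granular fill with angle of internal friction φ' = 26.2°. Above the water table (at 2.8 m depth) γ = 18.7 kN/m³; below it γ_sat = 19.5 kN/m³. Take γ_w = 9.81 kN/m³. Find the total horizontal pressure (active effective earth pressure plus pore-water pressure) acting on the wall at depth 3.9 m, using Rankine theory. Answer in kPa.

K_a = (1 − sin φ)/(1 + sin φ) = 0.3874.
γ' = 19.5 − 9.81 = 9.690 kN/m³.
Effective vertical stress at 3.9 m: σ'_v = 18.7×2.8 + 9.690×1.10 = 63.02 kPa.
σ'_h = K_a σ'_v = 0.3874 × 63.02 = 24.42 kPa; u = γ_w × 1.10 = 10.79 kPa.
Total σ_h = 24.42 + 10.79 = 35.21 kPa.

35.2 kPa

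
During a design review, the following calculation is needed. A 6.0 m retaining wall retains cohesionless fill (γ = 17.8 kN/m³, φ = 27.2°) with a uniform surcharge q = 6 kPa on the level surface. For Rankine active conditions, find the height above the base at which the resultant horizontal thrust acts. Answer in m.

2.10 m

K_a = 0.3726.
Triangular part P₁ = ½K_aγH² = 119.4 at H/3 = 2.000 m; rectangular part P₂ = K_a q H = 13.41 at H/2 = 3.000 m.
ȳ = (P₁·2.000 + P₂·3.000)/(P₁+P₂) = 2.101 m.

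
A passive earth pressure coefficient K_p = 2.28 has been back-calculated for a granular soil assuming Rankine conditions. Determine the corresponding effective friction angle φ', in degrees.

23.0°

K_p = (1+sin φ)/(1−sin φ) ⇒ sin φ = (K_p − 1)/(K_p + 1) = 0.3902.
φ = arcsin(0.3902) = 22.97°.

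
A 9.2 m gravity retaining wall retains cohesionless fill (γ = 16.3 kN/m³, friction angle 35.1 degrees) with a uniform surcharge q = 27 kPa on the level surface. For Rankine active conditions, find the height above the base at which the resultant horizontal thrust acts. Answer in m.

3.47 m

K_a = 0.2698.
Triangular part P₁ = ½K_aγH² = 186.1 at H/3 = 3.067 m; rectangular part P₂ = K_a q H = 67.03 at H/2 = 4.600 m.
ȳ = (P₁·3.067 + P₂·4.600)/(P₁+P₂) = 3.473 m.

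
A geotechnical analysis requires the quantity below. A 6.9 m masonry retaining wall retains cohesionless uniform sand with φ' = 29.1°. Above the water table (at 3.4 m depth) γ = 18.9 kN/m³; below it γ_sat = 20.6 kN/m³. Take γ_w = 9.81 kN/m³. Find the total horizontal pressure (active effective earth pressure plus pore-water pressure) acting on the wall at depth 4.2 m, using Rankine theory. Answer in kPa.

33.0 kPa

K_a = (1 − sin φ)/(1 + sin φ) = 0.3456.
γ' = 20.6 − 9.81 = 10.79 kN/m³.
Effective vertical stress at 4.2 m: σ'_v = 18.9×3.4 + 10.79×0.800 = 72.89 kPa.
σ'_h = K_a σ'_v = 0.3456 × 72.89 = 25.19 kPa; u = γ_w × 0.800 = 7.848 kPa.
Total σ_h = 25.19 + 7.848 = 33.04 kPa.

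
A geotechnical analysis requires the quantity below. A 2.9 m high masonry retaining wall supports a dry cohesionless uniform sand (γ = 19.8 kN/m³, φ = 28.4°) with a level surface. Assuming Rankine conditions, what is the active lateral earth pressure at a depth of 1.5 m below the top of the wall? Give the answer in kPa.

K_a = (1 − sin φ)/(1 + sin φ) = 0.3554.
σ_h = K_a γ z = 0.3554 × 19.8 × 1.5 = 10.55 kPa.

10.6 kPa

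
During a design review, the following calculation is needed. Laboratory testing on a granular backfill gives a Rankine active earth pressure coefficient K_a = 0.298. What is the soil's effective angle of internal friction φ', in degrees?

K_a = tan²(45° − φ/2) ⇒ 45° − φ/2 = arctan(√0.298) = 28.63°.
φ = 2(45° − 28.63°) = 32.74°.

32.7°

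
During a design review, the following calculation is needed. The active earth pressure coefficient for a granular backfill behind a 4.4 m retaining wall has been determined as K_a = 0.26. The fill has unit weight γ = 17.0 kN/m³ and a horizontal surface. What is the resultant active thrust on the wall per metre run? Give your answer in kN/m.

42.8 kN/m

P = ½ K_a γ H² = 0.5 × 0.26 × 17.0 × 4.4² = 42.79 kN/m.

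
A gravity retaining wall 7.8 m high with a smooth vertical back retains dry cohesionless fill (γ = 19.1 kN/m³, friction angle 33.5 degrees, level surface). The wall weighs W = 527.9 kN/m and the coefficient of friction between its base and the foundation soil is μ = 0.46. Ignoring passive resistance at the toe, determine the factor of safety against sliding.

1.45

K_a = tan²(45° − 33.5°/2) = 0.2887.
P_a = ½K_aγH² = 0.5×0.2887×19.1×7.8² = 167.7 kN/m, acting at H/3 = 2.600 m above the base.
FS_sliding = μW / P_a = 0.46×527.9 / 167.7 = 1.448.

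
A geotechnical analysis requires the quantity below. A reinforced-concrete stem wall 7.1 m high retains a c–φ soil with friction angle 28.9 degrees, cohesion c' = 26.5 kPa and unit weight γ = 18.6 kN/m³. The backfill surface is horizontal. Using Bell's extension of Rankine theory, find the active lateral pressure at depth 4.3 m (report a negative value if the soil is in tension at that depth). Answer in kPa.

K_a = (1 − sin φ)/(1 + sin φ) = 0.3484.
σ_a = K_a γ z − 2c√K_a = 0.3484×18.6×4.3 − 2×26.5×0.5902 = -3.420 kPa.

-3.42 kPa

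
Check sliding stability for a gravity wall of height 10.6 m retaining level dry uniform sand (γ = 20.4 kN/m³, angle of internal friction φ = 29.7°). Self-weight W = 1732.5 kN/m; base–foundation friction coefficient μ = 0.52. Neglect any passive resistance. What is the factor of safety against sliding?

K_a = tan²(45° − 29.7°/2) = 0.3374.
P_a = ½K_aγH² = 0.5×0.3374×20.4×10.6² = 386.7 kN/m, acting at H/3 = 3.533 m above the base.
FS_sliding = μW / P_a = 0.52×1732.5 / 386.7 = 2.330.

2.33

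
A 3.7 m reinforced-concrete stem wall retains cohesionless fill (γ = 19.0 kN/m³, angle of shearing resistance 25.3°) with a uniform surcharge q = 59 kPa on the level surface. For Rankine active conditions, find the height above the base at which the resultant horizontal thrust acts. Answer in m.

1.62 m

K_a = 0.4012.
Triangular part P₁ = ½K_aγH² = 52.18 at H/3 = 1.233 m; rectangular part P₂ = K_a q H = 87.58 at H/2 = 1.850 m.
ȳ = (P₁·1.233 + P₂·1.850)/(P₁+P₂) = 1.620 m.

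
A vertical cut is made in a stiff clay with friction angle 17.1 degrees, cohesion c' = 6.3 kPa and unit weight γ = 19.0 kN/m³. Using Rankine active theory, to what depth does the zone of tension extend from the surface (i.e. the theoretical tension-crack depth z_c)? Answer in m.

0.898 m

K_a = tan²(45° − 17.1°/2) = 0.5455; √K_a = 0.7386.
The active pressure is zero where K_a γ z = 2c√K_a, so z_c = 2c/(γ√K_a) = 2×6.3/(19.0×0.7386) = 0.8978 m.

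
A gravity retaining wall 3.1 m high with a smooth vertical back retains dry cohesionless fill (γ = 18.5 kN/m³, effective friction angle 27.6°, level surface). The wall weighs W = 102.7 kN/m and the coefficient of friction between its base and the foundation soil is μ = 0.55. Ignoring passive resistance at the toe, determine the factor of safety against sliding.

K_a = tan²(45° − 27.6°/2) = 0.3668.
P_a = ½K_aγH² = 0.5×0.3668×18.5×3.1² = 32.60 kN/m, acting at H/3 = 1.033 m above the base.
FS_sliding = μW / P_a = 0.55×102.7 / 32.60 = 1.732.

1.73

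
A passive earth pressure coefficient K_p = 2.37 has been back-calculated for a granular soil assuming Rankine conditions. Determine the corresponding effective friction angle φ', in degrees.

K_p = (1+sin φ)/(1−sin φ) ⇒ sin φ = (K_p − 1)/(K_p + 1) = 0.4065.
φ = arcsin(0.4065) = 23.99°.

24.0°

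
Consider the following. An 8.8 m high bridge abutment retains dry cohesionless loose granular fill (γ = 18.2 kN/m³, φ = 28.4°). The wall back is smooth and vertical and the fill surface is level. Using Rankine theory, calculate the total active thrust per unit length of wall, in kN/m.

K_a = tan²(45° − φ/2) = 0.3554.
P_a = ½ K_a γ H² = 0.5 × 0.3554 × 18.2 × 8.8² = 250.4 kN/m.

250 kN/m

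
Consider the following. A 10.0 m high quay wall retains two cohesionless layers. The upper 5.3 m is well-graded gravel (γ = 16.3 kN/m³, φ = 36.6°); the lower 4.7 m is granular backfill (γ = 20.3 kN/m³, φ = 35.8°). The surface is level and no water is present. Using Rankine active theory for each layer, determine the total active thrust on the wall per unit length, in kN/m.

K_a1 = tan²(45°−36.6°/2) = 0.2530; K_a2 = tan²(45°−35.8°/2) = 0.2619.
Layer 1: σ at base = K_a1 γ₁ h₁ = 21.85 kPa; P₁ = ½×21.85×5.3 = 57.91.
Layer 2: σ_v at top = γ₁h₁ = 86.39; σ_h top = K_a2×86.39 = 22.62; σ_h base = K_a2×(86.39+20.3×4.7) = 47.61.
P₂ = ½(22.62+47.61)×4.7 = 165.0. Total P_a = 57.91+165.0 = 222.9 kN/m.

223 kN/m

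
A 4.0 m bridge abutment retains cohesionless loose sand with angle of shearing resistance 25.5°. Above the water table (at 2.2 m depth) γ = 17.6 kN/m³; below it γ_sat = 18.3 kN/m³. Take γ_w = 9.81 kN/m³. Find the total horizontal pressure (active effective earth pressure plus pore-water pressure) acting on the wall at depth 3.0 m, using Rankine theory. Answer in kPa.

K_a = (1 − sin φ)/(1 + sin φ) = 0.3981.
γ' = 18.3 − 9.81 = 8.490 kN/m³.
Effective vertical stress at 3.0 m: σ'_v = 17.6×2.2 + 8.490×0.800 = 45.51 kPa.
σ'_h = K_a σ'_v = 0.3981 × 45.51 = 18.12 kPa; u = γ_w × 0.800 = 7.848 kPa.
Total σ_h = 18.12 + 7.848 = 25.97 kPa.

26.0 kPa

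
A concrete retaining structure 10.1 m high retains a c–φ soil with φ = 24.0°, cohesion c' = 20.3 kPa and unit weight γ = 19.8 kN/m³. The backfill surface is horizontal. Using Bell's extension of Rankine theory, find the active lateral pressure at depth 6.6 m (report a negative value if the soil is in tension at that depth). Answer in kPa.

K_a = (1 − sin φ)/(1 + sin φ) = 0.4217.
σ_a = K_a γ z − 2c√K_a = 0.4217×19.8×6.6 − 2×20.3×0.6494 = 28.75 kPa.

28.7 kPa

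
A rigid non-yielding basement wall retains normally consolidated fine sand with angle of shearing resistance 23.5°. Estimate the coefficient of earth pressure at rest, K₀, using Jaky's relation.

0.601

K₀ = 1 − sin φ' = 1 − sin 23.5° = 0.6013.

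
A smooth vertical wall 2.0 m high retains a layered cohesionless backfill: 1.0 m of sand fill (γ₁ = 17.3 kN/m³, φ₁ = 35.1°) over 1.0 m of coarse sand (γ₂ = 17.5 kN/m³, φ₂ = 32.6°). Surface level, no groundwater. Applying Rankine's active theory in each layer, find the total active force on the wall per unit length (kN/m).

K_a1 = tan²(45°−35.1°/2) = 0.2698; K_a2 = tan²(45°−32.6°/2) = 0.2997.
Layer 1: σ at base = K_a1 γ₁ h₁ = 4.668 kPa; P₁ = ½×4.668×1.0 = 2.334.
Layer 2: σ_v at top = γ₁h₁ = 17.30; σ_h top = K_a2×17.30 = 5.185; σ_h base = K_a2×(17.30+17.5×1.0) = 10.43.
P₂ = ½(5.185+10.43)×1.0 = 7.808. Total P_a = 2.334+7.808 = 10.14 kN/m.

10.1 kN/m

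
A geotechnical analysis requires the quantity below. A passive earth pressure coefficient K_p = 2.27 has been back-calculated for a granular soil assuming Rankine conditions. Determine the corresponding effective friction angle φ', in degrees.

22.9°

K_p = (1+sin φ)/(1−sin φ) ⇒ sin φ = (K_p − 1)/(K_p + 1) = 0.3884.
φ = arcsin(0.3884) = 22.85°.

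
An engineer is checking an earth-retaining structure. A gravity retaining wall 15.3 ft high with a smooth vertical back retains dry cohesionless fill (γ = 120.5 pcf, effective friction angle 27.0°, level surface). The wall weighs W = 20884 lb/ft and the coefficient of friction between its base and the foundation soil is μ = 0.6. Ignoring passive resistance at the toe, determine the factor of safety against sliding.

K_a = tan²(45° − 27.0°/2) = 0.3755.
P_a = ½K_aγH² = 0.5×0.3755×120.5×15.3² = 5296 lb/ft, acting at H/3 = 5.100 ft above the base.
FS_sliding = μW / P_a = 0.6×20884 / 5296 = 2.366.

2.37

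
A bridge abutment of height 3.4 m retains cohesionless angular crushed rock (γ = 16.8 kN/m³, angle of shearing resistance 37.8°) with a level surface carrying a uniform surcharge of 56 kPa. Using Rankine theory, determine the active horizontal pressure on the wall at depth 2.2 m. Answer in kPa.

22.3 kPa

K_a = (1 − sin φ)/(1 + sin φ) = 0.2400.
σ_v = γz + q = 16.8 × 2.2 + 56 = 92.96 kPa.
σ_h = K_a σ_v = 0.2400 × 92.96 = 22.31 kPa.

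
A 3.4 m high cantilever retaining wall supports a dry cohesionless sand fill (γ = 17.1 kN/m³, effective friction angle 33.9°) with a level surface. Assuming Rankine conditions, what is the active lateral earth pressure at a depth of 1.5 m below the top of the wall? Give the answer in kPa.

K_a = (1 − sin φ)/(1 + sin φ) = 0.2839.
σ_h = K_a γ z = 0.2839 × 17.1 × 1.5 = 7.282 kPa.

7.28 kPa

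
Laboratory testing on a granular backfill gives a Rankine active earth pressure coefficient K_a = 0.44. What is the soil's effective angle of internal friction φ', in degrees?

K_a = tan²(45° − φ/2) ⇒ 45° − φ/2 = arctan(√0.44) = 33.56°.
φ = 2(45° − 33.56°) = 22.89°.

22.9°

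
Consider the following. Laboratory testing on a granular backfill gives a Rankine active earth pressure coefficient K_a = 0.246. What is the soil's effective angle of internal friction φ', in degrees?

K_a = tan²(45° − φ/2) ⇒ 45° − φ/2 = arctan(√0.246) = 26.38°.
φ = 2(45° − 26.38°) = 37.24°.

37.2°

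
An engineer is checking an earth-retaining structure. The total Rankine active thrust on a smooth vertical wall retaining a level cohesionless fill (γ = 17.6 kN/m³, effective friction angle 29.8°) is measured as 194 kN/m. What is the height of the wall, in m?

K_a = 0.3360. P_a = ½ K_a γ H² ⇒ H = √(2P_a/(K_a γ)).
H = √(2×194/(0.3360×17.6)) = 8.100 m.

8.10 m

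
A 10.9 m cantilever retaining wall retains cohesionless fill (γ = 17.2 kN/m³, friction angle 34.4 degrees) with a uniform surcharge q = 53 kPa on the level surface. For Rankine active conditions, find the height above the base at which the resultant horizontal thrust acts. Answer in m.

4.29 m

K_a = 0.2780.
Triangular part P₁ = ½K_aγH² = 284.0 at H/3 = 3.633 m; rectangular part P₂ = K_a q H = 160.6 at H/2 = 5.450 m.
ȳ = (P₁·3.633 + P₂·5.450)/(P₁+P₂) = 4.289 m.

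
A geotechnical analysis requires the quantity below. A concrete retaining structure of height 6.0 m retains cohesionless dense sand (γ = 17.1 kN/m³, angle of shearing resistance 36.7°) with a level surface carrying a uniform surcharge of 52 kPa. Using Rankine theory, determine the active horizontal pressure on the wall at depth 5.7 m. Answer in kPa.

K_a = (1 − sin φ)/(1 + sin φ) = 0.2519.
σ_v = γz + q = 17.1 × 5.7 + 52 = 149.5 kPa.
σ_h = K_a σ_v = 0.2519 × 149.5 = 37.65 kPa.

37.6 kPa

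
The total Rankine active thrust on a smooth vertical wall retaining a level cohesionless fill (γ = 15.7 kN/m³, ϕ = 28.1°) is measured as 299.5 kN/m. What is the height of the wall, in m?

K_a = 0.3596. P_a = ½ K_a γ H² ⇒ H = √(2P_a/(K_a γ)).
H = √(2×299.5/(0.3596×15.7)) = 10.30 m.

10.3 m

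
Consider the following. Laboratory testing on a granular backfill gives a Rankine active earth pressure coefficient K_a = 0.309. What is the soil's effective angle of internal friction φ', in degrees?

31.9°

K_a = tan²(45° − φ/2) ⇒ 45° − φ/2 = arctan(√0.309) = 29.07°.
φ = 2(45° − 29.07°) = 31.86°.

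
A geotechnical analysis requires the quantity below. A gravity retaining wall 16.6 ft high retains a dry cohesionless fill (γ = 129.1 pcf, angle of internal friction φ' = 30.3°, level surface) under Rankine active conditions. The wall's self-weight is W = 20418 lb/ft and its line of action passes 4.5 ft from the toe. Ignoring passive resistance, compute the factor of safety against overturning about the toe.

2.83

K_a = tan²(45° − 30.3°/2) = 0.3293.
P_a = ½K_aγH² = 0.5×0.3293×129.1×16.6² = 5858 lb/ft, acting at H/3 = 5.533 ft above the base.
Overturning moment M_o = P_a × H/3 = 5858 × 5.533 = 32410.
Resisting moment M_r = W × 4.5 = 20418 × 4.5 = 91880.
FS_overturning = M_r/M_o = 91880/32410 = 2.835.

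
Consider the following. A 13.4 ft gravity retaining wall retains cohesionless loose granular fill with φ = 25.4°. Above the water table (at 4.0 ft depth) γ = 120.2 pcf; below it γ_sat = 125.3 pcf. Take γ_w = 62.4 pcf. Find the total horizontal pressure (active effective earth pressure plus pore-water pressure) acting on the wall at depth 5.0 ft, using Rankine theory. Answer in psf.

K_a = (1 − sin φ)/(1 + sin φ) = 0.3996.
γ' = 125.3 − 62.4 = 62.90 pcf.
Effective vertical stress at 5.0 ft: σ'_v = 120.2×4.0 + 62.90×1.00 = 543.7 psf.
σ'_h = K_a σ'_v = 0.3996 × 543.7 = 217.3 psf; u = γ_w × 1.00 = 62.40 psf.
Total σ_h = 217.3 + 62.40 = 279.7 psf.

280 psf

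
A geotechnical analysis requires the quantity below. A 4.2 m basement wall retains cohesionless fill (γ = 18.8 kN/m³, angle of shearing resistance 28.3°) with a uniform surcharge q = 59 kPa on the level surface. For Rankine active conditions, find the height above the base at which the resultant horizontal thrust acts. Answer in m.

K_a = 0.3568.
Triangular part P₁ = ½K_aγH² = 59.16 at H/3 = 1.400 m; rectangular part P₂ = K_a q H = 88.41 at H/2 = 2.100 m.
ȳ = (P₁·1.400 + P₂·2.100)/(P₁+P₂) = 1.819 m.

1.82 m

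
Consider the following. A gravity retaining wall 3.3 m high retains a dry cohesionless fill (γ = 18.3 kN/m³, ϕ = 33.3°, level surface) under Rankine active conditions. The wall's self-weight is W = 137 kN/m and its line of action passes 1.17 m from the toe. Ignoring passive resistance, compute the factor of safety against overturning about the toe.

K_a = tan²(45° − 33.3°/2) = 0.2911.
P_a = ½K_aγH² = 0.5×0.2911×18.3×3.3² = 29.01 kN/m, acting at H/3 = 1.100 m above the base.
Overturning moment M_o = P_a × H/3 = 29.01 × 1.100 = 31.91.
Resisting moment M_r = W × 1.17 = 137 × 1.17 = 160.3.
FS_overturning = M_r/M_o = 160.3/31.91 = 5.023.

5.02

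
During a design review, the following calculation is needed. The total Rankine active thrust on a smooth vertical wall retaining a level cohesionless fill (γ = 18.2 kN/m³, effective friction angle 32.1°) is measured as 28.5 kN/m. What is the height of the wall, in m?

3.20 m

K_a = 0.3060. P_a = ½ K_a γ H² ⇒ H = √(2P_a/(K_a γ)).
H = √(2×28.5/(0.3060×18.2)) = 3.199 m.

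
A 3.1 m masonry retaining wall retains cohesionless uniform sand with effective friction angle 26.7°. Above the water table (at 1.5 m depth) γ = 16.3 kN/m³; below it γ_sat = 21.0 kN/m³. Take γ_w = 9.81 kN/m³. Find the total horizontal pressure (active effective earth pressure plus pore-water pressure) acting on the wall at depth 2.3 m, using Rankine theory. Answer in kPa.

20.5 kPa

K_a = (1 − sin φ)/(1 + sin φ) = 0.3800.
γ' = 21.0 − 9.81 = 11.19 kN/m³.
Effective vertical stress at 2.3 m: σ'_v = 16.3×1.5 + 11.19×0.800 = 33.40 kPa.
σ'_h = K_a σ'_v = 0.3800 × 33.40 = 12.69 kPa; u = γ_w × 0.800 = 7.848 kPa.
Total σ_h = 12.69 + 7.848 = 20.54 kPa.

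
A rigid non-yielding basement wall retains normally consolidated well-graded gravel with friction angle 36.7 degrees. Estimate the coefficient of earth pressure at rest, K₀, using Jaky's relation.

0.402

K₀ = 1 − sin φ' = 1 − sin 36.7° = 0.4024.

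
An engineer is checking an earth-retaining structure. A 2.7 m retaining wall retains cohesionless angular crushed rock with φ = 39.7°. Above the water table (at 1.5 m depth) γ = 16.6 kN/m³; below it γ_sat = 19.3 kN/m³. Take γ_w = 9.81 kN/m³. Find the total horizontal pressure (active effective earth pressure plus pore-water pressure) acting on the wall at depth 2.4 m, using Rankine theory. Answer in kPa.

16.2 kPa

K_a = (1 − sin φ)/(1 + sin φ) = 0.2204.
γ' = 19.3 − 9.81 = 9.490 kN/m³.
Effective vertical stress at 2.4 m: σ'_v = 16.6×1.5 + 9.490×0.900 = 33.44 kPa.
σ'_h = K_a σ'_v = 0.2204 × 33.44 = 7.371 kPa; u = γ_w × 0.900 = 8.829 kPa.
Total σ_h = 7.371 + 8.829 = 16.20 kPa.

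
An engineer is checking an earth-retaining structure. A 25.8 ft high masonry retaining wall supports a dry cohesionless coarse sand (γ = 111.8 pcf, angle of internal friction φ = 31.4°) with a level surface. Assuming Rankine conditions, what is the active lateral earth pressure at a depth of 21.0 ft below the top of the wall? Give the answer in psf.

739 psf

K_a = (1 − sin φ)/(1 + sin φ) = 0.3149.
σ_h = K_a γ z = 0.3149 × 111.8 × 21.0 = 739.4 psf.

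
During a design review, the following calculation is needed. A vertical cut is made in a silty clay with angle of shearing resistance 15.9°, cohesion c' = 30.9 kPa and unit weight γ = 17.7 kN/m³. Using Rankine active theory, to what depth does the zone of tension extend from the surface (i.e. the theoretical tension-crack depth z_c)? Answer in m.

4.63 m

K_a = tan²(45° − 15.9°/2) = 0.5699; √K_a = 0.7549.
The active pressure is zero where K_a γ z = 2c√K_a, so z_c = 2c/(γ√K_a) = 2×30.9/(17.7×0.7549) = 4.625 m.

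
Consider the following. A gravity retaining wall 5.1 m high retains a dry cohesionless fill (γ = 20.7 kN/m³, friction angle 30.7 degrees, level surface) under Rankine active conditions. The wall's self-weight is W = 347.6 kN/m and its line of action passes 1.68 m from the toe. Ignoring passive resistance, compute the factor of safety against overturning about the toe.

3.94

K_a = tan²(45° − 30.7°/2) = 0.3240.
P_a = ½K_aγH² = 0.5×0.3240×20.7×5.1² = 87.23 kN/m, acting at H/3 = 1.700 m above the base.
Overturning moment M_o = P_a × H/3 = 87.23 × 1.700 = 148.3.
Resisting moment M_r = W × 1.68 = 347.6 × 1.68 = 584.0.
FS_overturning = M_r/M_o = 584.0/148.3 = 3.938.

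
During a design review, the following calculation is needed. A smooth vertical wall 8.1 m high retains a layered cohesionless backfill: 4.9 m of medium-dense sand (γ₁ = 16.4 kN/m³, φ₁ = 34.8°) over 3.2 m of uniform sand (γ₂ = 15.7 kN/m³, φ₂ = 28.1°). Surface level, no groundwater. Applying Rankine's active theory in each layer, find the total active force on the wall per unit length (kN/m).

175 kN/m

K_a1 = tan²(45°−34.8°/2) = 0.2733; K_a2 = tan²(45°−28.1°/2) = 0.3596.
Layer 1: σ at base = K_a1 γ₁ h₁ = 21.96 kPa; P₁ = ½×21.96×4.9 = 53.81.
Layer 2: σ_v at top = γ₁h₁ = 80.36; σ_h top = K_a2×80.36 = 28.90; σ_h base = K_a2×(80.36+15.7×3.2) = 46.96.
P₂ = ½(28.90+46.96)×3.2 = 121.4. Total P_a = 53.81+121.4 = 175.2 kN/m.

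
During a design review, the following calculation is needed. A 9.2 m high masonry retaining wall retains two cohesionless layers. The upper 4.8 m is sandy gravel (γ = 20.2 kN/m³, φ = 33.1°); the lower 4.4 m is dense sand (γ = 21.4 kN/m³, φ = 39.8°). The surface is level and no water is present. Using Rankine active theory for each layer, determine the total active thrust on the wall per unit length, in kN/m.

207 kN/m

K_a1 = tan²(45°−33.1°/2) = 0.2936; K_a2 = tan²(45°−39.8°/2) = 0.2194.
Layer 1: σ at base = K_a1 γ₁ h₁ = 28.47 kPa; P₁ = ½×28.47×4.8 = 68.32.
Layer 2: σ_v at top = γ₁h₁ = 96.96; σ_h top = K_a2×96.96 = 21.28; σ_h base = K_a2×(96.96+21.4×4.4) = 41.94.
P₂ = ½(21.28+41.94)×4.4 = 139.1. Total P_a = 68.32+139.1 = 207.4 kN/m.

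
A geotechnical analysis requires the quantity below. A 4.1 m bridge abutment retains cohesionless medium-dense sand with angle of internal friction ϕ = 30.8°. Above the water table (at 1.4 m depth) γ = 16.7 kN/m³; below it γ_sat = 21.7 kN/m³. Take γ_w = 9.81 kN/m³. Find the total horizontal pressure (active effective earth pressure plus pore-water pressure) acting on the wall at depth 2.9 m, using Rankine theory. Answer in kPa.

K_a = (1 − sin φ)/(1 + sin φ) = 0.3227.
γ' = 21.7 − 9.81 = 11.89 kN/m³.
Effective vertical stress at 2.9 m: σ'_v = 16.7×1.4 + 11.89×1.50 = 41.21 kPa.
σ'_h = K_a σ'_v = 0.3227 × 41.21 = 13.30 kPa; u = γ_w × 1.50 = 14.71 kPa.
Total σ_h = 13.30 + 14.71 = 28.02 kPa.

28.0 kPa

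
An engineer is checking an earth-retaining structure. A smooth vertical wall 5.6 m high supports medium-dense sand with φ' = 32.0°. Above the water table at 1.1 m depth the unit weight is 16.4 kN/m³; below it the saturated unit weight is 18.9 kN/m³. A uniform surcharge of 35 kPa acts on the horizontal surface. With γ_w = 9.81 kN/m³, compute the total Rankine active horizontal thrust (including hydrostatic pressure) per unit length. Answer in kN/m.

216 kN/m

K_a = tan²(45° − φ/2) = 0.3073.
γ' = 18.9 − 9.81 = 9.090 kN/m³. h₂ = H − d_w = 4.5 m.
σ'_h: at surface K_a·q = 10.75; at WT K_a(q+γd_w) = 16.30; at base K_a(q+γd_w+γ'h₂) = 28.87 kPa.
P₁ = ½(10.75+16.30)×1.1 = 14.88; P₂ = ½(16.30+28.87)×4.5 = 101.6; P_w = ½γ_w h₂² = 99.33.
Total = 14.88+101.6+99.33 = 215.8 kN/m.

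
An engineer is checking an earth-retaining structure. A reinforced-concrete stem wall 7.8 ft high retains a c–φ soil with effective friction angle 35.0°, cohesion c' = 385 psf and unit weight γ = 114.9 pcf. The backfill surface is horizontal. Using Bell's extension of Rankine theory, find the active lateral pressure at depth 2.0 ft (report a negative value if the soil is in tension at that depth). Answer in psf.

-339 psf

K_a = (1 − sin φ)/(1 + sin φ) = 0.2710.
σ_a = K_a γ z − 2c√K_a = 0.2710×114.9×2.0 − 2×385×0.5206 = -338.6 psf.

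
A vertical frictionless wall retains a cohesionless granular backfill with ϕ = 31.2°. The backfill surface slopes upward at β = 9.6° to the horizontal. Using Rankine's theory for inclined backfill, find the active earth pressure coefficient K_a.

K_a = cos β · (cos β − √(cos²β − cos²φ)) / (cos β + √(cos²β − cos²φ)).
cos β = 0.9860, cos φ = 0.8554, √(cos²β − cos²φ) = 0.4904.
K_a = 0.9860 × (0.9860 − 0.4904)/(0.9860 + 0.4904) = 0.3309.

0.331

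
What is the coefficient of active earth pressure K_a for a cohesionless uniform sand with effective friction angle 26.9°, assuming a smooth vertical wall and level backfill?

0.377

K_a = (1 − sin φ)/(1 + sin φ) = (1 − sin 26.9°)/(1 + sin 26.9°) = 0.3770.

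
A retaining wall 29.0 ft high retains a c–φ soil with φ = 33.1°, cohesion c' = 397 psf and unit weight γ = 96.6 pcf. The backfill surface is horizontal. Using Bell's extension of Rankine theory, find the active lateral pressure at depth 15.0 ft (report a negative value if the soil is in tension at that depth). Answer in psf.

-4.82 psf

K_a = (1 − sin φ)/(1 + sin φ) = 0.2936.
σ_a = K_a γ z − 2c√K_a = 0.2936×96.6×15.0 − 2×397×0.5418 = -4.819 psf.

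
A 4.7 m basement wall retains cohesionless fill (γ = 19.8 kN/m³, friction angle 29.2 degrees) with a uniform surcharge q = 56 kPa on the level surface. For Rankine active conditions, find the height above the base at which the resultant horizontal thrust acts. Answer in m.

1.99 m

K_a = 0.3442.
Triangular part P₁ = ½K_aγH² = 75.28 at H/3 = 1.567 m; rectangular part P₂ = K_a q H = 90.60 at H/2 = 2.350 m.
ȳ = (P₁·1.567 + P₂·2.350)/(P₁+P₂) = 1.995 m.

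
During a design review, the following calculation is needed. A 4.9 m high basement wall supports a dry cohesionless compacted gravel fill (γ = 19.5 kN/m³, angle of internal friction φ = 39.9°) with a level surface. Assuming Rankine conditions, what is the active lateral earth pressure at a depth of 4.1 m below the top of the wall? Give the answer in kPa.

17.5 kPa

K_a = (1 − sin φ)/(1 + sin φ) = 0.2184.
σ_h = K_a γ z = 0.2184 × 19.5 × 4.1 = 17.46 kPa.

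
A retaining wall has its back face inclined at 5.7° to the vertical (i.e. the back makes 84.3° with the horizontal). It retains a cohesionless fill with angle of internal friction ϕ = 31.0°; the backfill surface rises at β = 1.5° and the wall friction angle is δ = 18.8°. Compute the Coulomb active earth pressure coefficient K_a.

K_a = sin²(α+φ) / [sin²α · sin(α−δ) · (1 + √{sin(φ+δ)sin(φ−β) / (sin(α−δ)sin(α+β))})²].
With α = 84.3°, φ = 31.0°, δ = 18.8°, β = 1.5°: K_a = 0.3358.

0.336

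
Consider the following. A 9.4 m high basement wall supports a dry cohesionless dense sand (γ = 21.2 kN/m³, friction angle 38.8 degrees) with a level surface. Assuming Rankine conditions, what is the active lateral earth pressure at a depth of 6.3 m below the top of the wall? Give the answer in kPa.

30.7 kPa

K_a = (1 − sin φ)/(1 + sin φ) = 0.2296.
σ_h = K_a γ z = 0.2296 × 21.2 × 6.3 = 30.66 kPa.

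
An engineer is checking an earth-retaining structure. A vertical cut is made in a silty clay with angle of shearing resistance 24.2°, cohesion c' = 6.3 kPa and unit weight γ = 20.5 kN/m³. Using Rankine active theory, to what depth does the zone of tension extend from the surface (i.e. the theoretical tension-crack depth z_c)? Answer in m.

0.950 m

K_a = tan²(45° − 24.2°/2) = 0.4185; √K_a = 0.6469.
The active pressure is zero where K_a γ z = 2c√K_a, so z_c = 2c/(γ√K_a) = 2×6.3/(20.5×0.6469) = 0.9501 m.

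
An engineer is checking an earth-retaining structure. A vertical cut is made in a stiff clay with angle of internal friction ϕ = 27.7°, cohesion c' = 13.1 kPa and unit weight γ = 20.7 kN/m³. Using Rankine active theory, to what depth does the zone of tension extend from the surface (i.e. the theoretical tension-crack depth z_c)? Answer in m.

K_a = tan²(45° − 27.7°/2) = 0.3653; √K_a = 0.6044.
The active pressure is zero where K_a γ z = 2c√K_a, so z_c = 2c/(γ√K_a) = 2×13.1/(20.7×0.6044) = 2.094 m.

2.09 m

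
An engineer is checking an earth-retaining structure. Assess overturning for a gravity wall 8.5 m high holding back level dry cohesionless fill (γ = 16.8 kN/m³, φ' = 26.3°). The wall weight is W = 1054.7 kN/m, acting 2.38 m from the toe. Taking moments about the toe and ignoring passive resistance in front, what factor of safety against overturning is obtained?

K_a = tan²(45° − 26.3°/2) = 0.3859.
P_a = ½K_aγH² = 0.5×0.3859×16.8×8.5² = 234.2 kN/m, acting at H/3 = 2.833 m above the base.
Overturning moment M_o = P_a × H/3 = 234.2 × 2.833 = 663.6.
Resisting moment M_r = W × 2.38 = 1054.7 × 2.38 = 2510.
FS_overturning = M_r/M_o = 2510/663.6 = 3.783.

3.78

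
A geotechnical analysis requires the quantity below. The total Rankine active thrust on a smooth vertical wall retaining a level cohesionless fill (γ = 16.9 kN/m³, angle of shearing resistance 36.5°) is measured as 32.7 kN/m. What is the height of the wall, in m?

3.90 m

K_a = 0.2541. P_a = ½ K_a γ H² ⇒ H = √(2P_a/(K_a γ)).
H = √(2×32.7/(0.2541×16.9)) = 3.903 m.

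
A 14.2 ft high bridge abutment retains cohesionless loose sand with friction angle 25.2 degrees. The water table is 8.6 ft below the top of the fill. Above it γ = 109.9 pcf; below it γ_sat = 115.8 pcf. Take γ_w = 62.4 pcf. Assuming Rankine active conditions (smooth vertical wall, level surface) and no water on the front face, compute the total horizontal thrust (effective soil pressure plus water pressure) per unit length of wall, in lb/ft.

K_a = tan²(45° − φ/2) = 0.4027.
γ' = 115.8 − 62.4 = 53.40 pcf. Depth below WT = 5.6 ft.
σ'_h at WT = K_a γ d_w = 380.6 psf; at base = 380.6 + K_a γ' × 5.6 = 501.1 psf.
P₁ (0–8.6 ft) = ½×380.6×8.6 = 1637. P₂ (8.6–14.2 ft) = ½(380.6+501.1)×5.6 = 2469.
P_w = ½ γ_w h₂² = 0.5×62.4×5.6² = 978.4. Total = 1637+2469+978.4 = 5084 lb/ft.

5080 lb/ft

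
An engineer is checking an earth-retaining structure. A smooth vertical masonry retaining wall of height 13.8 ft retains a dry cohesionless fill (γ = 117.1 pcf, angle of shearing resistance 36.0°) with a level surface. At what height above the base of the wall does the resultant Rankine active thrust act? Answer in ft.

4.60 ft

K_a = 0.2596.
The pressure distribution is triangular, so the resultant acts at H/3 above the base = 13.8/3 = 4.600 ft.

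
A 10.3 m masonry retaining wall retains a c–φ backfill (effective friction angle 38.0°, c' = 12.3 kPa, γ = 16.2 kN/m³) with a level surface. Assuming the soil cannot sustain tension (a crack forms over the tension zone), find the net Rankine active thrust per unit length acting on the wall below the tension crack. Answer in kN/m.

99.5 kN/m

K_a = 0.2379; √K_a = 0.4877.
Tension-crack depth z_c = 2c/(γ√K_a) = 2×12.3/(16.2×0.4877) = 3.113 m.
σ_a at base = K_a γ H − 2c√K_a = 0.2379×16.2×10.3 − 2×12.3×0.4877 = 27.69 kPa.
P_a = ½ × 27.69 × (H − z_c) = 0.5×27.69×7.187 = 99.52 kN/m.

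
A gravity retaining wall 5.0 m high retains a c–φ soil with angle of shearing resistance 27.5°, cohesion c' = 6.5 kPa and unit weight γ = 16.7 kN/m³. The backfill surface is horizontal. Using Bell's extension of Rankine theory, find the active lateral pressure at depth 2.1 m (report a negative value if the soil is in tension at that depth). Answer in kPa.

K_a = (1 − sin φ)/(1 + sin φ) = 0.3682.
σ_a = K_a γ z − 2c√K_a = 0.3682×16.7×2.1 − 2×6.5×0.6068 = 5.025 kPa.

5.03 kPa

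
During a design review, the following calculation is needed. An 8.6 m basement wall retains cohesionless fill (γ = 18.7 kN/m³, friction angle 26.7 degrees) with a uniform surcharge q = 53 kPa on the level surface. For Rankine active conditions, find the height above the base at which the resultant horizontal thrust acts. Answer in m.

3.44 m

K_a = 0.3800.
Triangular part P₁ = ½K_aγH² = 262.8 at H/3 = 2.867 m; rectangular part P₂ = K_a q H = 173.2 at H/2 = 4.300 m.
ȳ = (P₁·2.867 + P₂·4.300)/(P₁+P₂) = 3.436 m.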